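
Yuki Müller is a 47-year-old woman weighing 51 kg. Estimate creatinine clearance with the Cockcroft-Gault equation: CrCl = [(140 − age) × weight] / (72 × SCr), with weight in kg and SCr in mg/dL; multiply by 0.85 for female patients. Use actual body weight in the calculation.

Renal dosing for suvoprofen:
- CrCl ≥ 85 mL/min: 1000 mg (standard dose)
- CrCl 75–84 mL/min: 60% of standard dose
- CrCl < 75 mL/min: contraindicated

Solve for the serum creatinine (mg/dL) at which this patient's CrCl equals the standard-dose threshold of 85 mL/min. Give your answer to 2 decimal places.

0.66 mg/dL

Standard dose requires CrCl ≥ 85 mL/min.
Set (140 − 47) × 51 × 0.85 / (72 × SCr) = 85
SCr = (140 − 47) × 51 × 0.85 / (72 × 85) = 0.659 mg/dL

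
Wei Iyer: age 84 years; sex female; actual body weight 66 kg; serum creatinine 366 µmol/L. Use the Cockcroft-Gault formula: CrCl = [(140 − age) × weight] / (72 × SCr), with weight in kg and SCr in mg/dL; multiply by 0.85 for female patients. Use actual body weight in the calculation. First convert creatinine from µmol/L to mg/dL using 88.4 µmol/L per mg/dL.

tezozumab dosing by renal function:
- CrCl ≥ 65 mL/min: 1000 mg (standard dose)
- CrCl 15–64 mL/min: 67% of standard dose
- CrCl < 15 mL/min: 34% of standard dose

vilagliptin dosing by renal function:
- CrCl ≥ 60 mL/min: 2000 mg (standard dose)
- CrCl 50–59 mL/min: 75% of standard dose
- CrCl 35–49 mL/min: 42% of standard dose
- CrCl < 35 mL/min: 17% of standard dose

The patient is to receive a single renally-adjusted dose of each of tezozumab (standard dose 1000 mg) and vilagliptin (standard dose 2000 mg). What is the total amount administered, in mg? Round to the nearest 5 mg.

680 mg

SCr = 366 / 88.4 = 4.14 mg/dL
CrCl = (140 − 84) × 66 / (72 × 4.14) × 0.85 = 3696.0 / 298.08 × 0.85 ≈ 10.5 mL/min
CrCl ≈ 11 mL/min.
tezozumab: < 15 mL/min → 34% of 1000 mg = 340 mg.
vilagliptin: < 35 mL/min → 17% of 2000 mg = 340 mg.
Total = 340 + 340 = 680 mg.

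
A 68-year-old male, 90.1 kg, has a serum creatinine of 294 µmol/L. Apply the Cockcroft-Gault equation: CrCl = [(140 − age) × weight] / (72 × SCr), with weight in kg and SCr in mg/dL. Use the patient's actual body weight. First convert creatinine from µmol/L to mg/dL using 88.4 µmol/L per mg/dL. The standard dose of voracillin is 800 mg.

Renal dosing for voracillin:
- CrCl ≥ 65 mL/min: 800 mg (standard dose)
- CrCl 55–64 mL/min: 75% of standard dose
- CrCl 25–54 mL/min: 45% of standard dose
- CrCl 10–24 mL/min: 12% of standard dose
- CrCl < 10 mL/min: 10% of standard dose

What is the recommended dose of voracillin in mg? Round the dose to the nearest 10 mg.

SCr = 294 / 88.4 = 3.326 mg/dL
CrCl = (140 − 68) × 90.1 / (72 × 3.326) = 6487.2 / 239.47 ≈ 27.1 mL/min
CrCl ≈ 27 mL/min → bracket 25–54 mL/min.
45% of 800 mg = 360 mg

360 mg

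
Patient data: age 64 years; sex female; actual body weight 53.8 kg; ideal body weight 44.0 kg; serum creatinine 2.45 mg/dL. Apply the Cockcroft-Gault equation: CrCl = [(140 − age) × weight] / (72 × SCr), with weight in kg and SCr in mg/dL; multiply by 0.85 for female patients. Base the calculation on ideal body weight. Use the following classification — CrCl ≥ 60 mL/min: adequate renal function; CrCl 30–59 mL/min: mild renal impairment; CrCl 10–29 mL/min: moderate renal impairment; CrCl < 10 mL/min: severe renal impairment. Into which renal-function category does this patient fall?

moderate renal impairment

CrCl = (140 − 64) × 44 / (72 × 2.45) × 0.85 = 3344.0 / 176.40 × 0.85 ≈ 16.1 mL/min
16 mL/min falls in the 'moderate renal impairment' range.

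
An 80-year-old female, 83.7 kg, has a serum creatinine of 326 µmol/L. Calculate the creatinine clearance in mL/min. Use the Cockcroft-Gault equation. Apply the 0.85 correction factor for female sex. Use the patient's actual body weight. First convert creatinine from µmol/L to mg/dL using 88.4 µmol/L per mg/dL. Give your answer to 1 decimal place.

16.1 mL/min

SCr = 326 / 88.4 = 3.688 mg/dL
CrCl = (140 − 80) × 83.7 / (72 × 3.688) × 0.85 = 5022.0 / 265.54 × 0.85 ≈ 16.1 mL/min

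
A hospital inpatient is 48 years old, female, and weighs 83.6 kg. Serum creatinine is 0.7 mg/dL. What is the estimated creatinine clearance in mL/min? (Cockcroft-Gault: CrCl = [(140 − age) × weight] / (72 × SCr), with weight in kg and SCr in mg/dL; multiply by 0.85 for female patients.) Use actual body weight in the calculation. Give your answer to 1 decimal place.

129.7 mL/min

CrCl = (140 − 48) × 83.6 / (72 × 0.7) × 0.85 = 7691.2 / 50.40 × 0.85 ≈ 129.7 mL/min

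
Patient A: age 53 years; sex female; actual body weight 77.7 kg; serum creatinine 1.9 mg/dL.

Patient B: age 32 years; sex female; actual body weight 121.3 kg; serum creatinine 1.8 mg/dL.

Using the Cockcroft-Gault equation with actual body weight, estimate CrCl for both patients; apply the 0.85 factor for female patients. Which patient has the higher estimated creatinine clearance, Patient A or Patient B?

Patient A: CrCl = (140 − 53) × 77.7 / (72 × 1.9) × 0.85 = 6759.9 / 136.80 × 0.85 ≈ 42.0 mL/min
Patient B: CrCl = (140 − 32) × 121.3 / (72 × 1.8) × 0.85 = 13100.4 / 129.60 × 0.85 ≈ 85.9 mL/min
42.0 vs 85.9 mL/min → Patient B is higher.

Patient B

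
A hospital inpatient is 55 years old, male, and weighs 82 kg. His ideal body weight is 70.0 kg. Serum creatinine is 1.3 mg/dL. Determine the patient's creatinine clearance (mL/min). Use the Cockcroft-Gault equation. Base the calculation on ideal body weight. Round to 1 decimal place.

CrCl = (140 − 55) × 70 / (72 × 1.3) = 5950.0 / 93.60 ≈ 63.6 mL/min

63.6 mL/min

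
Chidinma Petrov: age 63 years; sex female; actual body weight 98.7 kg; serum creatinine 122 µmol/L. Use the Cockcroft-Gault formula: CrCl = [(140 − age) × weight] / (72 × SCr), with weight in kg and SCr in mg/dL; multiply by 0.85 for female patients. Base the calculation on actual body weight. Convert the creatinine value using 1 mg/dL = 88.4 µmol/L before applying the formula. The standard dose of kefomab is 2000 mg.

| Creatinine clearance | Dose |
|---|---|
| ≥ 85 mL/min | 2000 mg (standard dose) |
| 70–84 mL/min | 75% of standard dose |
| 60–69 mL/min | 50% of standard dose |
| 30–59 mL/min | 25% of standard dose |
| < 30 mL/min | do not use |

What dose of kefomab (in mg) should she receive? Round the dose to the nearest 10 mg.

SCr = 122 / 88.4 = 1.38 mg/dL
CrCl = (140 − 63) × 98.7 / (72 × 1.38) × 0.85 = 7599.9 / 99.36 × 0.85 ≈ 65.0 mL/min
CrCl ≈ 65 mL/min → bracket 60–69 mL/min.
50% of 2000 mg = 1000 mg

1000 mg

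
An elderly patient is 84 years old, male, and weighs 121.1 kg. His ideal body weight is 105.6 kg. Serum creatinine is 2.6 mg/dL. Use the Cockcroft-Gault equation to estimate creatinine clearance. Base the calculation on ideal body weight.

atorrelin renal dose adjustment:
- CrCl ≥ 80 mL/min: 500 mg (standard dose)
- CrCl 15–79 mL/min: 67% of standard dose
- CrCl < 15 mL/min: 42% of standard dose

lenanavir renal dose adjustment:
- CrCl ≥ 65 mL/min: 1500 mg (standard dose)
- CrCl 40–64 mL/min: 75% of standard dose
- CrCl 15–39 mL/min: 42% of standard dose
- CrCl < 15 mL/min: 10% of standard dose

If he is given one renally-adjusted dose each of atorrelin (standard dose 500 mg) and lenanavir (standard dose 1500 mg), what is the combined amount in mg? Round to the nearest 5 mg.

965 mg

CrCl = (140 − 84) × 105.6 / (72 × 2.6) = 5913.6 / 187.20 ≈ 31.6 mL/min
CrCl ≈ 32 mL/min.
atorrelin: 15–79 mL/min → 67% of 500 mg = 335 mg.
lenanavir: 15–39 mL/min → 42% of 1500 mg = 630 mg.
Total = 335 + 630 = 965 mg.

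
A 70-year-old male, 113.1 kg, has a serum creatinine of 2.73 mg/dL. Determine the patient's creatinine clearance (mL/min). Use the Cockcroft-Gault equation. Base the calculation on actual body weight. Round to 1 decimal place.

CrCl = (140 − 70) × 113.1 / (72 × 2.73) = 7917.0 / 196.56 ≈ 40.3 mL/min

40.3 mL/min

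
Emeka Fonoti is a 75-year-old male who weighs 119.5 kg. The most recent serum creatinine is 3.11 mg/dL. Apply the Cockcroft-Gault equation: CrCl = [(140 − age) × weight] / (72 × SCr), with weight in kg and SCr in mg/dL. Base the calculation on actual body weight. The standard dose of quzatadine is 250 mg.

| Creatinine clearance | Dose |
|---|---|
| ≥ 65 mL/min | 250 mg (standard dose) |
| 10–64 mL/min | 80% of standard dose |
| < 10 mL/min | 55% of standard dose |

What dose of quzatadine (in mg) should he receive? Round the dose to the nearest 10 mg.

CrCl = (140 − 75) × 119.5 / (72 × 3.11) = 7767.5 / 223.92 ≈ 34.7 mL/min
CrCl ≈ 35 mL/min → bracket 10–64 mL/min.
80% of 250 mg = 200 mg

200 mg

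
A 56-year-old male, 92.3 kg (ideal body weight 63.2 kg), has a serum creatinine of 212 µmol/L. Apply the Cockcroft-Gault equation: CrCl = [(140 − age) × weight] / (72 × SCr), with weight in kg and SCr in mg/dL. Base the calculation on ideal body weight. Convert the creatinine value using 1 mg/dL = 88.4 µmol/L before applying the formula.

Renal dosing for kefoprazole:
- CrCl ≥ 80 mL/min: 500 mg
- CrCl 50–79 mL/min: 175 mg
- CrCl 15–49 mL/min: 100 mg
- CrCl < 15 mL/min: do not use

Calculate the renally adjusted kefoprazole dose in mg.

100 mg

SCr = 212 / 88.4 = 2.398 mg/dL
CrCl = (140 − 56) × 63.2 / (72 × 2.398) = 5308.8 / 172.66 ≈ 30.7 mL/min
CrCl ≈ 31 mL/min → bracket 15–49 mL/min.
Dose for this bracket: 100 mg.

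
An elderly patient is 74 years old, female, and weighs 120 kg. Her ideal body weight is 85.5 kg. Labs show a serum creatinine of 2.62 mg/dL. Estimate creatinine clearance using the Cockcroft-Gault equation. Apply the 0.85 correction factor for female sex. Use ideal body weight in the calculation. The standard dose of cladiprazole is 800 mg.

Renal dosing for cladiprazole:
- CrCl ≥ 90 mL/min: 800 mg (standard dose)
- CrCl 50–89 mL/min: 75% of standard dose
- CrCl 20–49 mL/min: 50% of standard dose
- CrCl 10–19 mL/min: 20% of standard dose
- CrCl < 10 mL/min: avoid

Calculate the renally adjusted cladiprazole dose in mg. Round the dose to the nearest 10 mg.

CrCl = (140 − 74) × 85.5 / (72 × 2.62) × 0.85 = 5643.0 / 188.64 × 0.85 ≈ 25.4 mL/min
CrCl ≈ 25 mL/min → bracket 20–49 mL/min.
50% of 800 mg = 400 mg

400 mg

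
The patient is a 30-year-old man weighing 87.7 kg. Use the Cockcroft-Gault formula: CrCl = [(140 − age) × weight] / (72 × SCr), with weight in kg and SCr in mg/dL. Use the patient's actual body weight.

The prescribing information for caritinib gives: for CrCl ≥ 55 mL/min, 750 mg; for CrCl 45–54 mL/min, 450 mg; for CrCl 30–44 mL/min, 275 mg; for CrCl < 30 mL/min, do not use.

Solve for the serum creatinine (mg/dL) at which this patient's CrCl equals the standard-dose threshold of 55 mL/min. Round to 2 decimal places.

Standard dose requires CrCl ≥ 55 mL/min.
Set (140 − 30) × 87.7 / (72 × SCr) = 55
SCr = (140 − 30) × 87.7 / (72 × 55) = 2.436 mg/dL

2.44 mg/dL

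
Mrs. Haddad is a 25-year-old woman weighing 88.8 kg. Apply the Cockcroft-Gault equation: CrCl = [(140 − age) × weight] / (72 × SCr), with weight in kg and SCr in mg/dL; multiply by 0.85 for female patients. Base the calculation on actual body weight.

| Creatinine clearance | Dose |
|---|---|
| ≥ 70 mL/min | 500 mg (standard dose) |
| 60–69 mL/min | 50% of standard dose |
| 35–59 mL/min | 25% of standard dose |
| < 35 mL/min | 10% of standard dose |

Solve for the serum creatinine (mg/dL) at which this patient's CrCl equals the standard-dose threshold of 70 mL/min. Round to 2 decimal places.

Standard dose requires CrCl ≥ 70 mL/min.
Set (140 − 25) × 88.8 × 0.85 / (72 × SCr) = 70
SCr = (140 − 25) × 88.8 × 0.85 / (72 × 70) = 1.722 mg/dL

1.72 mg/dL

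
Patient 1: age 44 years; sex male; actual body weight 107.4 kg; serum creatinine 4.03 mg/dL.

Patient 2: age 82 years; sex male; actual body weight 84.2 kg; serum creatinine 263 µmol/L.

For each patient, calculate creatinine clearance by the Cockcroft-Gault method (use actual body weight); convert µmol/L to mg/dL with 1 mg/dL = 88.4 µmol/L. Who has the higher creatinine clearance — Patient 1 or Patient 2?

Patient 1

Patient 1: CrCl = (140 − 44) × 107.4 / (72 × 4.03) = 10310.4 / 290.16 ≈ 35.5 mL/min
Patient 2: SCr = 263 / 88.4 = 2.975 mg/dL
Patient 2: CrCl = (140 − 82) × 84.2 / (72 × 2.975) = 4883.6 / 214.20 ≈ 22.8 mL/min
35.5 vs 22.8 mL/min → Patient 1 is higher.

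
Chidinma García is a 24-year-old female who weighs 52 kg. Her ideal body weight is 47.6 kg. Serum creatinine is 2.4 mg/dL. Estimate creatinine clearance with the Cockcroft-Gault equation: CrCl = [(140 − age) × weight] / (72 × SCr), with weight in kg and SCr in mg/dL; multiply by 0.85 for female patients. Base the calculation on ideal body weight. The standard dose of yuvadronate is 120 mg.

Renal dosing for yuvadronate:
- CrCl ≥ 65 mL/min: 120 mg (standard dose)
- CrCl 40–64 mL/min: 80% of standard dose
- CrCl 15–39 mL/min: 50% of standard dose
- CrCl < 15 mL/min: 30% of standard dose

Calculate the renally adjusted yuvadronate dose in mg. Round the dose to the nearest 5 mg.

CrCl = (140 − 24) × 47.6 / (72 × 2.4) × 0.85 = 5521.6 / 172.80 × 0.85 ≈ 27.2 mL/min
CrCl ≈ 27 mL/min → bracket 15–39 mL/min.
50% of 120 mg = 60 mg

60 mg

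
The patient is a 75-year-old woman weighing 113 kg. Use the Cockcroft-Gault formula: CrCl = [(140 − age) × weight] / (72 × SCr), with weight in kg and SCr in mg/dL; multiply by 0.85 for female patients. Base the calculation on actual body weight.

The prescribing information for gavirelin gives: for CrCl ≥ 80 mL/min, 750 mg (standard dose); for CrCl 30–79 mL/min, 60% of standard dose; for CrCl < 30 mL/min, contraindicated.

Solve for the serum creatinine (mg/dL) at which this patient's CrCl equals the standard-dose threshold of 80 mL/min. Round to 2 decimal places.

1.08 mg/dL

Standard dose requires CrCl ≥ 80 mL/min.
Set (140 − 75) × 113 × 0.85 / (72 × SCr) = 80
SCr = (140 − 75) × 113 × 0.85 / (72 × 80) = 1.084 mg/dL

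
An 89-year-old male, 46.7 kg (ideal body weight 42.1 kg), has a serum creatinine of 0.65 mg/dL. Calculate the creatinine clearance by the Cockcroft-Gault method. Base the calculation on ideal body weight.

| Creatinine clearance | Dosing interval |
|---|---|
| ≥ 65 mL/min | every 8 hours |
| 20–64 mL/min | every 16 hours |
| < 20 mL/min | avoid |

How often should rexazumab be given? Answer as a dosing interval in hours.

every 16 hours

CrCl = (140 − 89) × 42.1 / (72 × 0.65) = 2147.1 / 46.80 ≈ 45.9 mL/min
CrCl ≈ 46 mL/min → bracket 20–64 mL/min → every 16 hours.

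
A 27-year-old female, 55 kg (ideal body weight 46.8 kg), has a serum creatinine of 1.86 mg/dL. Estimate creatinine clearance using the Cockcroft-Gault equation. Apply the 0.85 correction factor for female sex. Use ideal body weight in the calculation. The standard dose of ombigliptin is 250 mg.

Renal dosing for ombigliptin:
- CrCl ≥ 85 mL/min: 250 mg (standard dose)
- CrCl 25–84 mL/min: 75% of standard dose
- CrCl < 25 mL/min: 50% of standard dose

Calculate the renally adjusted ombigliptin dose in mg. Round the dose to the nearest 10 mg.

CrCl = (140 − 27) × 46.8 / (72 × 1.86) × 0.85 = 5288.4 / 133.92 × 0.85 ≈ 33.6 mL/min
CrCl ≈ 34 mL/min → bracket 25–84 mL/min.
75% of 250 mg = 187.5 mg → 190 mg

190 mg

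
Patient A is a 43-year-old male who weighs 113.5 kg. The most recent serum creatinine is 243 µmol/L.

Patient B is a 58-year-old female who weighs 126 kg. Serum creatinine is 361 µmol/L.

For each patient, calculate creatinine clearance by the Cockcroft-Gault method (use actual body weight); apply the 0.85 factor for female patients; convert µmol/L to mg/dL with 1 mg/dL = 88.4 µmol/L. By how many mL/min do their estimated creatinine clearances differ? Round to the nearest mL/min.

Patient A: SCr = 243 / 88.4 = 2.749 mg/dL
Patient A: CrCl = (140 − 43) × 113.5 / (72 × 2.749) = 11009.5 / 197.93 ≈ 55.6 mL/min
Patient B: SCr = 361 / 88.4 = 4.084 mg/dL
Patient B: CrCl = (140 − 58) × 126 / (72 × 4.084) × 0.85 = 10332.0 / 294.05 × 0.85 ≈ 29.9 mL/min
|55.6 − 29.9| = 25.7 mL/min

26 mL/min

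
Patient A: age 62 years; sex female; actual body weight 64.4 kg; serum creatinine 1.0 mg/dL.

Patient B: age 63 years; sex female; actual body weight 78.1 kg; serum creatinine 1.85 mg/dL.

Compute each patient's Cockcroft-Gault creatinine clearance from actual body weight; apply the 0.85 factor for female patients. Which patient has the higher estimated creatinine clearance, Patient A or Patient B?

Patient A

Patient A: CrCl = (140 − 62) × 64.4 / (72 × 1) × 0.85 = 5023.2 / 72.00 × 0.85 ≈ 59.3 mL/min
Patient B: CrCl = (140 − 63) × 78.1 / (72 × 1.85) × 0.85 = 6013.7 / 133.20 × 0.85 ≈ 38.4 mL/min
59.3 vs 38.4 mL/min → Patient A is higher.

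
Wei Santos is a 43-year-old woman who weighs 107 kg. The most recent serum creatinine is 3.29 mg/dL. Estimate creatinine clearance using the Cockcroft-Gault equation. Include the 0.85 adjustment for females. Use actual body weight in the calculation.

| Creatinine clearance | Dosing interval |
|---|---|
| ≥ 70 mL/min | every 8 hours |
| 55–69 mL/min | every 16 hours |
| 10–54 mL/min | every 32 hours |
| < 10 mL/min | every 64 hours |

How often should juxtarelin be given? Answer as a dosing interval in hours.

CrCl = (140 − 43) × 107 / (72 × 3.29) × 0.85 = 10379.0 / 236.88 × 0.85 ≈ 37.2 mL/min
CrCl ≈ 37 mL/min → bracket 10–54 mL/min → every 32 hours.

every 32 hours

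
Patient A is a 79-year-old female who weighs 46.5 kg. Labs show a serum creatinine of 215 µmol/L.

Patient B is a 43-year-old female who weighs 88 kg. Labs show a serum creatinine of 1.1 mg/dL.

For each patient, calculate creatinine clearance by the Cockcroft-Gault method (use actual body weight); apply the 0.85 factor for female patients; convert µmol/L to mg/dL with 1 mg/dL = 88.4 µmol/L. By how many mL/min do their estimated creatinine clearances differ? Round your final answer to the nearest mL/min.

78 mL/min

Patient A: SCr = 215 / 88.4 = 2.432 mg/dL
Patient A: CrCl = (140 − 79) × 46.5 / (72 × 2.432) × 0.85 = 2836.5 / 175.10 × 0.85 ≈ 13.8 mL/min
Patient B: CrCl = (140 − 43) × 88 / (72 × 1.1) × 0.85 = 8536.0 / 79.20 × 0.85 ≈ 91.6 mL/min
|13.8 − 91.6| = 77.8 mL/min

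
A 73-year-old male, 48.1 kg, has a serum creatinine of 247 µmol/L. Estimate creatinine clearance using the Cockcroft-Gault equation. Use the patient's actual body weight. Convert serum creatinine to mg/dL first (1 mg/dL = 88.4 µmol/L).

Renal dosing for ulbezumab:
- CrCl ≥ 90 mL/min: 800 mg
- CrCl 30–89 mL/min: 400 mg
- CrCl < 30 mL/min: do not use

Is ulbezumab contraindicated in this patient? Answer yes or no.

yes

SCr = 247 / 88.4 = 2.794 mg/dL
CrCl = (140 − 73) × 48.1 / (72 × 2.794) = 3222.7 / 201.17 ≈ 16.0 mL/min
CrCl ≈ 16 mL/min, which is < 30 mL/min.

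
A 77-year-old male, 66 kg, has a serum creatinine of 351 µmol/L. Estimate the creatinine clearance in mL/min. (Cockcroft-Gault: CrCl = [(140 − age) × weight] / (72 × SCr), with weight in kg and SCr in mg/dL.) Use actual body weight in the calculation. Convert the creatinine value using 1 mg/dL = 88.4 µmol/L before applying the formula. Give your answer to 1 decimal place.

14.5 mL/min

SCr = 351 / 88.4 = 3.971 mg/dL
CrCl = (140 − 77) × 66 / (72 × 3.971) = 4158.0 / 285.91 ≈ 14.5 mL/min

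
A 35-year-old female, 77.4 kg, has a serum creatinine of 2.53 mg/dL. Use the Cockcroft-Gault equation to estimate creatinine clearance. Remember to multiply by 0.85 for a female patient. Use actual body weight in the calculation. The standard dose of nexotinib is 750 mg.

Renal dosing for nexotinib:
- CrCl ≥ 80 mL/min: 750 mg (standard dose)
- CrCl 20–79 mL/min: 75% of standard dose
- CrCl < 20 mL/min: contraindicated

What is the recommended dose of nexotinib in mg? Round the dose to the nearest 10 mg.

560 mg

CrCl = (140 − 35) × 77.4 / (72 × 2.53) × 0.85 = 8127.0 / 182.16 × 0.85 ≈ 37.9 mL/min
CrCl ≈ 38 mL/min → bracket 20–79 mL/min.
75% of 750 mg = 562.5 mg → 560 mg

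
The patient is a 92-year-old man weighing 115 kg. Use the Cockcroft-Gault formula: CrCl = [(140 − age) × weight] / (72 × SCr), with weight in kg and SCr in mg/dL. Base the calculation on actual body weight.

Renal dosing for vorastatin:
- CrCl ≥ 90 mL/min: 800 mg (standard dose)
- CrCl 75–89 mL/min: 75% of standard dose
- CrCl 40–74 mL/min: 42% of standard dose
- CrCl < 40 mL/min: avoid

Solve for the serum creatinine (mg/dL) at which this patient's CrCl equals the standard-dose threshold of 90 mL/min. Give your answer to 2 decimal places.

Standard dose requires CrCl ≥ 90 mL/min.
Set (140 − 92) × 115 / (72 × SCr) = 90
SCr = (140 − 92) × 115 / (72 × 90) = 0.852 mg/dL

0.85 mg/dL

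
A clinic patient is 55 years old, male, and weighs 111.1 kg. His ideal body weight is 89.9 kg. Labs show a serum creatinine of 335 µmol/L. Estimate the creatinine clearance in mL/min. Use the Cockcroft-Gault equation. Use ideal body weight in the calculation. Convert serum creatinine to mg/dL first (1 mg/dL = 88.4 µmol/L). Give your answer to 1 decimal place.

SCr = 335 / 88.4 = 3.79 mg/dL
CrCl = (140 − 55) × 89.9 / (72 × 3.79) = 7641.5 / 272.88 ≈ 28.0 mL/min

28.0 mL/min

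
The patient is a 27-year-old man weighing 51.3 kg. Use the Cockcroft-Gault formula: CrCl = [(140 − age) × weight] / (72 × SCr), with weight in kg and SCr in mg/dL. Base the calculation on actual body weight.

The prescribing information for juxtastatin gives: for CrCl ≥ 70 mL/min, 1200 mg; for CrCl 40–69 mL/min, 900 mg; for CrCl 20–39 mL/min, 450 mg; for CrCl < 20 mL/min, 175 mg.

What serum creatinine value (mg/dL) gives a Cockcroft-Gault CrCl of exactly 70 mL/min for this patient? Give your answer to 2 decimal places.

1.15 mg/dL

Standard dose requires CrCl ≥ 70 mL/min.
Set (140 − 27) × 51.3 / (72 × SCr) = 70
SCr = (140 − 27) × 51.3 / (72 × 70) = 1.150 mg/dL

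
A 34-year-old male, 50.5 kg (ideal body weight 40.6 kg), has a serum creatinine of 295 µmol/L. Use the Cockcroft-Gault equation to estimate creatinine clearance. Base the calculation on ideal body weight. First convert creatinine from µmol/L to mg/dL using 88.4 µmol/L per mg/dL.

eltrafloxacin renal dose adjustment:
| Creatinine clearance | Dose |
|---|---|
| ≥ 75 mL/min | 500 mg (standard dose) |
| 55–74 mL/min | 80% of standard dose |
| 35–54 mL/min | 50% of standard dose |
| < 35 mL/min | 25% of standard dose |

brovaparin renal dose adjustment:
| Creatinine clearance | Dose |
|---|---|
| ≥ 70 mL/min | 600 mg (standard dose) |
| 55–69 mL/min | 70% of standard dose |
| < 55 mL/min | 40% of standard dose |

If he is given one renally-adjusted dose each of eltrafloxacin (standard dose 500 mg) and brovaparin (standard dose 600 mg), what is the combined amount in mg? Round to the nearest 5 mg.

SCr = 295 / 88.4 = 3.337 mg/dL
CrCl = (140 − 34) × 40.6 / (72 × 3.337) = 4303.6 / 240.26 ≈ 17.9 mL/min
CrCl ≈ 18 mL/min.
eltrafloxacin: < 35 mL/min → 25% of 500 mg = 125 mg.
brovaparin: < 55 mL/min → 40% of 600 mg = 240 mg.
Total = 125 + 240 = 365 mg.

365 mg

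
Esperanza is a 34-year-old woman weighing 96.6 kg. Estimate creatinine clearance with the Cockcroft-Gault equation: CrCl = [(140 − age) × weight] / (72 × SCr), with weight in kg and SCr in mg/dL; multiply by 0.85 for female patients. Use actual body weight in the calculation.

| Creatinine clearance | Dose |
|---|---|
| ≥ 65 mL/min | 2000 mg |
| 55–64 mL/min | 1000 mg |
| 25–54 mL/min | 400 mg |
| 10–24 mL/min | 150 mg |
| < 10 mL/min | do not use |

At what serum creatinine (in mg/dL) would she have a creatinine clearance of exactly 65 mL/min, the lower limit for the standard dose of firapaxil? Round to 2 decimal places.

Standard dose requires CrCl ≥ 65 mL/min.
Set (140 − 34) × 96.6 × 0.85 / (72 × SCr) = 65
SCr = (140 − 34) × 96.6 × 0.85 / (72 × 65) = 1.860 mg/dL

1.86 mg/dL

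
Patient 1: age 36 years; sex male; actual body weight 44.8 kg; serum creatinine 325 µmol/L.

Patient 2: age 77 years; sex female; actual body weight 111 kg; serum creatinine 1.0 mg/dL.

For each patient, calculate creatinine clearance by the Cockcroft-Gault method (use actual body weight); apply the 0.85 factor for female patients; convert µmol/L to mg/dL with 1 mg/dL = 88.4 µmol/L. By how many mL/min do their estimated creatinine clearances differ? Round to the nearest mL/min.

Patient 1: SCr = 325 / 88.4 = 3.676 mg/dL
Patient 1: CrCl = (140 − 36) × 44.8 / (72 × 3.676) = 4659.2 / 264.67 ≈ 17.6 mL/min
Patient 2: CrCl = (140 − 77) × 111 / (72 × 1) × 0.85 = 6993.0 / 72.00 × 0.85 ≈ 82.6 mL/min
|17.6 − 82.6| = 65.0 mL/min

65 mL/min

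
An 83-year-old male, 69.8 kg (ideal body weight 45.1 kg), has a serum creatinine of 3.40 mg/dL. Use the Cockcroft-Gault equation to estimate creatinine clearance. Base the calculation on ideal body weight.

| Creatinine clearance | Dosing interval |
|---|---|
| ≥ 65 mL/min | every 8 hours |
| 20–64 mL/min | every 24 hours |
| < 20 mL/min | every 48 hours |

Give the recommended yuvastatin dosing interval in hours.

CrCl = (140 − 83) × 45.1 / (72 × 3.4) = 2570.7 / 244.80 ≈ 10.5 mL/min
CrCl ≈ 11 mL/min → bracket < 20 mL/min → every 48 hours.

every 48 hours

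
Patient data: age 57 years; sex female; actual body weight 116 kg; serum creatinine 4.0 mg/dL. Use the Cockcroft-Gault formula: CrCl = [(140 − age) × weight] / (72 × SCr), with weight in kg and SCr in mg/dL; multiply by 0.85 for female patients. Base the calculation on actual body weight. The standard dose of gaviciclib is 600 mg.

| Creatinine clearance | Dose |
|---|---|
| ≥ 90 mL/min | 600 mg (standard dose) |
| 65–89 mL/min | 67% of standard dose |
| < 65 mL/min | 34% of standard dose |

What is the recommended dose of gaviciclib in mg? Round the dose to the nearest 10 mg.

200 mg

CrCl = (140 − 57) × 116 / (72 × 4) × 0.85 = 9628.0 / 288.00 × 0.85 ≈ 28.4 mL/min
CrCl ≈ 28 mL/min → bracket < 65 mL/min.
34% of 600 mg = 204 mg → 200 mg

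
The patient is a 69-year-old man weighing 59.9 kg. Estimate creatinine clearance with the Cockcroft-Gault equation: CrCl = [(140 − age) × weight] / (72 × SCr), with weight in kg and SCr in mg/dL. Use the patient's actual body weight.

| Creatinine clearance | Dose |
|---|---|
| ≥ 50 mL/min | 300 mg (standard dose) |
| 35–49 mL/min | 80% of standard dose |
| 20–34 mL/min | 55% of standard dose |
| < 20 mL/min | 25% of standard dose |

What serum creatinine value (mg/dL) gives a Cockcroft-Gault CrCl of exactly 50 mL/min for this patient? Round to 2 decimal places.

Standard dose requires CrCl ≥ 50 mL/min.
Set (140 − 69) × 59.9 / (72 × SCr) = 50
SCr = (140 − 69) × 59.9 / (72 × 50) = 1.181 mg/dL

1.18 mg/dL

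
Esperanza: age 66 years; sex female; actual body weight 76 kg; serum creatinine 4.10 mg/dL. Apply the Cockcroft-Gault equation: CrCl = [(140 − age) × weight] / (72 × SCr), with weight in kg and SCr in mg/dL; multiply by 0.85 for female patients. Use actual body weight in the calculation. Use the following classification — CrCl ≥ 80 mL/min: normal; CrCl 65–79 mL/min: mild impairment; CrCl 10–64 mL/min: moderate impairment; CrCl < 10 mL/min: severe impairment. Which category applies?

CrCl = (140 − 66) × 76 / (72 × 4.1) × 0.85 = 5624.0 / 295.20 × 0.85 ≈ 16.2 mL/min
16 mL/min falls in the 'moderate impairment' range.

moderate impairment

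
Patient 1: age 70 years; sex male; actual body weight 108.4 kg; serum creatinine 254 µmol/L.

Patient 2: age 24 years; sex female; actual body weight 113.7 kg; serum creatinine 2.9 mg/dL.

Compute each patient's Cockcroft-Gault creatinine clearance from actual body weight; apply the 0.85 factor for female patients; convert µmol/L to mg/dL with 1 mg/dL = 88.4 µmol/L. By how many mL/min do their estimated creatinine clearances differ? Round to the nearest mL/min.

Patient 1: SCr = 254 / 88.4 = 2.873 mg/dL
Patient 1: CrCl = (140 − 70) × 108.4 / (72 × 2.873) = 7588.0 / 206.86 ≈ 36.7 mL/min
Patient 2: CrCl = (140 − 24) × 113.7 / (72 × 2.9) × 0.85 = 13189.2 / 208.80 × 0.85 ≈ 53.7 mL/min
|36.7 − 53.7| = 17.0 mL/min

17 mL/min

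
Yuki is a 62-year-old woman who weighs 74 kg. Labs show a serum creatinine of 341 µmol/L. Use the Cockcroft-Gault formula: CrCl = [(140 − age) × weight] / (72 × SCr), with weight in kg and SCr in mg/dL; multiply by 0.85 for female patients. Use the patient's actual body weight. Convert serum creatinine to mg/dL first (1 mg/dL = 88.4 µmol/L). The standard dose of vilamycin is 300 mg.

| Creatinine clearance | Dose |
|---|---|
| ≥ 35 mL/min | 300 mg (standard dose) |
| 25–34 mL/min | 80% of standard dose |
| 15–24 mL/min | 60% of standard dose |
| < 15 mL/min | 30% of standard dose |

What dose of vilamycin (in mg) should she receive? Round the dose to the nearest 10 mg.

180 mg

SCr = 341 / 88.4 = 3.857 mg/dL
CrCl = (140 − 62) × 74 / (72 × 3.857) × 0.85 = 5772.0 / 277.70 × 0.85 ≈ 17.7 mL/min
CrCl ≈ 18 mL/min → bracket 15–24 mL/min.
60% of 300 mg = 180 mg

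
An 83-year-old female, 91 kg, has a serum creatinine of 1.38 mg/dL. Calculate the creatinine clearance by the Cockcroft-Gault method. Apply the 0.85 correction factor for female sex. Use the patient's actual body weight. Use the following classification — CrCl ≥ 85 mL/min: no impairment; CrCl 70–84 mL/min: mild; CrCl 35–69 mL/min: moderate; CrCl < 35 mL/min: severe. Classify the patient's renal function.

moderate

CrCl = (140 − 83) × 91 / (72 × 1.38) × 0.85 = 5187.0 / 99.36 × 0.85 ≈ 44.4 mL/min
44 mL/min falls in the 'moderate' range.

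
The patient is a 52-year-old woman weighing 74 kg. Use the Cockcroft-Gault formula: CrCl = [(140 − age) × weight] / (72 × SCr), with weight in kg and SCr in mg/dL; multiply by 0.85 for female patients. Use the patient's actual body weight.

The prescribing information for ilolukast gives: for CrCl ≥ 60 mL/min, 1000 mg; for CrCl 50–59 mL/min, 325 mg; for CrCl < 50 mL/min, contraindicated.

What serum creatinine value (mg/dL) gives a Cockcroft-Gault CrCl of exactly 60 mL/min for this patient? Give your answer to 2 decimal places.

1.28 mg/dL

Standard dose requires CrCl ≥ 60 mL/min.
Set (140 − 52) × 74 × 0.85 / (72 × SCr) = 60
SCr = (140 − 52) × 74 × 0.85 / (72 × 60) = 1.281 mg/dL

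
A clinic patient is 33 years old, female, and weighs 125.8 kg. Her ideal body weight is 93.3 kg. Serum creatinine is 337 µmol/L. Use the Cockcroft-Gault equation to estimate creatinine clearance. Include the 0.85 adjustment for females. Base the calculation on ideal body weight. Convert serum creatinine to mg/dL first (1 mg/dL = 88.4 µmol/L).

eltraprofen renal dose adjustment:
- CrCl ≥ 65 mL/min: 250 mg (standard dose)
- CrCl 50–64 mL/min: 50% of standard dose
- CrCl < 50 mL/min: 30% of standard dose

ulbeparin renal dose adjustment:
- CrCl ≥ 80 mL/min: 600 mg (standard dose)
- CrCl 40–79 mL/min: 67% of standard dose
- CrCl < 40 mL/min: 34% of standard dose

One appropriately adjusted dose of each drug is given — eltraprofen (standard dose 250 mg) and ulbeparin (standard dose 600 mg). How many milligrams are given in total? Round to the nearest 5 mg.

280 mg

SCr = 337 / 88.4 = 3.812 mg/dL
CrCl = (140 − 33) × 93.3 / (72 × 3.812) × 0.85 = 9983.1 / 274.46 × 0.85 ≈ 30.9 mL/min
CrCl ≈ 31 mL/min.
eltraprofen: < 50 mL/min → 30% of 250 mg = 75 mg.
ulbeparin: < 40 mL/min → 34% of 600 mg = 204 mg.
Total = 75 + 204 = 279 mg.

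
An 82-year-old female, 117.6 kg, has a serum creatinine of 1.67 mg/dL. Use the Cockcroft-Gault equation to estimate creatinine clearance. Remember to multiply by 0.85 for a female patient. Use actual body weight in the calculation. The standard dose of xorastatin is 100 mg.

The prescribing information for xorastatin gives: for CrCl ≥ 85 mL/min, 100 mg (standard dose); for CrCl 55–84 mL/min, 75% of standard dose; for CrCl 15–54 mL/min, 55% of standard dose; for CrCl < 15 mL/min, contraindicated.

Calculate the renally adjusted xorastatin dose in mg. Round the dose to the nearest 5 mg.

55 mg

CrCl = (140 − 82) × 117.6 / (72 × 1.67) × 0.85 = 6820.8 / 120.24 × 0.85 ≈ 48.2 mL/min
CrCl ≈ 48 mL/min → bracket 15–54 mL/min.
55% of 100 mg = 55 mg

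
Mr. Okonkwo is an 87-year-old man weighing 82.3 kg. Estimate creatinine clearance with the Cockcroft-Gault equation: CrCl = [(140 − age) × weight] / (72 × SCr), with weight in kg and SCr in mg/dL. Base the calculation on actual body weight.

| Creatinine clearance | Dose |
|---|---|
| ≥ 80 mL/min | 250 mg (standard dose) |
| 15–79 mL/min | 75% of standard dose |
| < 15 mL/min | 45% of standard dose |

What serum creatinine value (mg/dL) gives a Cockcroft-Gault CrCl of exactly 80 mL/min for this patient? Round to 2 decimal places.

Standard dose requires CrCl ≥ 80 mL/min.
Set (140 − 87) × 82.3 / (72 × SCr) = 80
SCr = (140 − 87) × 82.3 / (72 × 80) = 0.757 mg/dL

0.76 mg/dL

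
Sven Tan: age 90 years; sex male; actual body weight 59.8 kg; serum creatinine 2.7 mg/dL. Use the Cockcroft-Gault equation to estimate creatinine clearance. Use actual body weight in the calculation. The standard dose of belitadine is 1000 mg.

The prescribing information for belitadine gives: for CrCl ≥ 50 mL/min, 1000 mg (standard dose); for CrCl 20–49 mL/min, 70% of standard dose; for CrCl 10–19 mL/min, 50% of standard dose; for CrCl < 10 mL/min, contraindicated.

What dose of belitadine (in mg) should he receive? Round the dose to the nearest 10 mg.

500 mg

CrCl = (140 − 90) × 59.8 / (72 × 2.7) = 2990.0 / 194.40 ≈ 15.4 mL/min
CrCl ≈ 15 mL/min → bracket 10–19 mL/min.
50% of 1000 mg = 500 mg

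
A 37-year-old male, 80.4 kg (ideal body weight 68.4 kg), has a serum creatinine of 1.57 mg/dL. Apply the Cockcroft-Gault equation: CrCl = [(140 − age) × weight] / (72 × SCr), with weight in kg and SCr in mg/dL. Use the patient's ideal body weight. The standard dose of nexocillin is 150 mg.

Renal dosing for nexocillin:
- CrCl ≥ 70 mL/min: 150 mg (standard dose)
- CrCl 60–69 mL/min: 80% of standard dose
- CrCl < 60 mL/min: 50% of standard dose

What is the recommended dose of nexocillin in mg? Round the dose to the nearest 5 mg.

120 mg

CrCl = (140 − 37) × 68.4 / (72 × 1.57) = 7045.2 / 113.04 ≈ 62.3 mL/min
CrCl ≈ 62 mL/min → bracket 60–69 mL/min.
80% of 150 mg = 120 mg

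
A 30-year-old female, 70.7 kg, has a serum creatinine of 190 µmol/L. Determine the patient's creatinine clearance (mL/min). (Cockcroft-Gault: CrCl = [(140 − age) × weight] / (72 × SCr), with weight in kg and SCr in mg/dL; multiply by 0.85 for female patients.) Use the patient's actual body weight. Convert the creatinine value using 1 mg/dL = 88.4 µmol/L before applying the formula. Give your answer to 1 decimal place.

42.7 mL/min

SCr = 190 / 88.4 = 2.149 mg/dL
CrCl = (140 − 30) × 70.7 / (72 × 2.149) × 0.85 = 7777.0 / 154.73 × 0.85 ≈ 42.7 mL/min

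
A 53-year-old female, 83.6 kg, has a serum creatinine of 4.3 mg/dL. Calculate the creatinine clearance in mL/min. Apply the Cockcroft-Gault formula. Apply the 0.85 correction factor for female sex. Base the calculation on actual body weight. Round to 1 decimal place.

CrCl = (140 − 53) × 83.6 / (72 × 4.3) × 0.85 = 7273.2 / 309.60 × 0.85 ≈ 20.0 mL/min

20.0 mL/min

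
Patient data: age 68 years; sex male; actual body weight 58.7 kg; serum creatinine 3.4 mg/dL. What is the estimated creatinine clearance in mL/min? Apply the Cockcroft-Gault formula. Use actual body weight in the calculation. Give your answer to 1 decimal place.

CrCl = (140 − 68) × 58.7 / (72 × 3.4) = 4226.4 / 244.80 ≈ 17.3 mL/min

17.3 mL/min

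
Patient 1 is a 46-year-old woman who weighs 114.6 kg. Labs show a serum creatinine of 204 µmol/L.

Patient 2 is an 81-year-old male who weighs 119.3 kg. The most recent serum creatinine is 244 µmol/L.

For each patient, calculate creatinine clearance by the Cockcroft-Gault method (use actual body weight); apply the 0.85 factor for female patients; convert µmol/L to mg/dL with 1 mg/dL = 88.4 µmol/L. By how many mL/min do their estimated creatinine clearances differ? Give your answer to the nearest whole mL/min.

Patient 1: SCr = 204 / 88.4 = 2.308 mg/dL
Patient 1: CrCl = (140 − 46) × 114.6 / (72 × 2.308) × 0.85 = 10772.4 / 166.18 × 0.85 ≈ 55.1 mL/min
Patient 2: SCr = 244 / 88.4 = 2.76 mg/dL
Patient 2: CrCl = (140 − 81) × 119.3 / (72 × 2.76) = 7038.7 / 198.72 ≈ 35.4 mL/min
|55.1 − 35.4| = 19.7 mL/min

20 mL/min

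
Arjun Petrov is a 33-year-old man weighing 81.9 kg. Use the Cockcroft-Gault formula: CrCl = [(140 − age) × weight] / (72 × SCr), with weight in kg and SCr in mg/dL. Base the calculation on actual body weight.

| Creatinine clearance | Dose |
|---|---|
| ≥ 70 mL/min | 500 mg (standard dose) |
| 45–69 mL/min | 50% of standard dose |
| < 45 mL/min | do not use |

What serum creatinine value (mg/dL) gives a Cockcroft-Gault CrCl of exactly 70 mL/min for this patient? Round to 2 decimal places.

1.74 mg/dL

Standard dose requires CrCl ≥ 70 mL/min.
Set (140 − 33) × 81.9 / (72 × SCr) = 70
SCr = (140 − 33) × 81.9 / (72 × 70) = 1.739 mg/dL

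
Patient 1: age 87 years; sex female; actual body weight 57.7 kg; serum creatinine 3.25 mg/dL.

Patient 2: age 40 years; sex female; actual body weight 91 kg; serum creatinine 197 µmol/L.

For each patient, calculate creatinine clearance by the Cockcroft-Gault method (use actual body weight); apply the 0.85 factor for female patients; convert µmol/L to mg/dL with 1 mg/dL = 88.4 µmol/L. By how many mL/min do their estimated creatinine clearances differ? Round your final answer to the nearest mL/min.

37 mL/min

Patient 1: CrCl = (140 − 87) × 57.7 / (72 × 3.25) × 0.85 = 3058.1 / 234.00 × 0.85 ≈ 11.1 mL/min
Patient 2: SCr = 197 / 88.4 = 2.229 mg/dL
Patient 2: CrCl = (140 − 40) × 91 / (72 × 2.229) × 0.85 = 9100.0 / 160.49 × 0.85 ≈ 48.2 mL/min
|11.1 − 48.2| = 37.1 mL/min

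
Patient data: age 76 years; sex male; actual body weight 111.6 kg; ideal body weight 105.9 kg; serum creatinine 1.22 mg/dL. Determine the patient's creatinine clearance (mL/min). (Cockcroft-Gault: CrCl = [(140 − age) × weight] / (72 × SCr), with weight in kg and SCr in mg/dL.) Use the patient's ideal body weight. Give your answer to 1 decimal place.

CrCl = (140 − 76) × 105.9 / (72 × 1.22) = 6777.6 / 87.84 ≈ 77.2 mL/min

77.2 mL/min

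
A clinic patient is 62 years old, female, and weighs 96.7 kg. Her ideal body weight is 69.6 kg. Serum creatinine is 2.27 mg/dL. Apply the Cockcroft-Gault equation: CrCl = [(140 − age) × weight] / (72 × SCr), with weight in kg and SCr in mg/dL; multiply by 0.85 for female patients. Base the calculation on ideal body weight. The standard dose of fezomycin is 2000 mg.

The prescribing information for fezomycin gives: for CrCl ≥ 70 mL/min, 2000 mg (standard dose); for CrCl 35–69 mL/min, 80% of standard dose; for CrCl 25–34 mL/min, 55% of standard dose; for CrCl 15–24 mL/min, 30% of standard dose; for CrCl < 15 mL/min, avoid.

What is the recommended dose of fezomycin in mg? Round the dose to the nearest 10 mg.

CrCl = (140 − 62) × 69.6 / (72 × 2.27) × 0.85 = 5428.8 / 163.44 × 0.85 ≈ 28.2 mL/min
CrCl ≈ 28 mL/min → bracket 25–34 mL/min.
55% of 2000 mg = 1100 mg

1100 mg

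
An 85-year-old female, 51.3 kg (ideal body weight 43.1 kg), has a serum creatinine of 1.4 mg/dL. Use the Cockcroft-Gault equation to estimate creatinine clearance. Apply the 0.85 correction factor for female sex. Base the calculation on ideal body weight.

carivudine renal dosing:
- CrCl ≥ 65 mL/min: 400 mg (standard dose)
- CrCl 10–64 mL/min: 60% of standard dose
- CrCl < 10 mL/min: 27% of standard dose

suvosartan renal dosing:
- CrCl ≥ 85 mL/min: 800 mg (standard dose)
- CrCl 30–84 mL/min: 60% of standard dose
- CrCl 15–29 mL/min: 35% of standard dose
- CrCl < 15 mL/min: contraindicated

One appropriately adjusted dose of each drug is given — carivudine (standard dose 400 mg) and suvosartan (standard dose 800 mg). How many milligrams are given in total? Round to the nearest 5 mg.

CrCl = (140 − 85) × 43.1 / (72 × 1.4) × 0.85 = 2370.5 / 100.80 × 0.85 ≈ 20.0 mL/min
CrCl ≈ 20 mL/min.
carivudine: 10–64 mL/min → 60% of 400 mg = 240 mg.
suvosartan: 15–29 mL/min → 35% of 800 mg = 280 mg.
Total = 240 + 280 = 520 mg.

520 mg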